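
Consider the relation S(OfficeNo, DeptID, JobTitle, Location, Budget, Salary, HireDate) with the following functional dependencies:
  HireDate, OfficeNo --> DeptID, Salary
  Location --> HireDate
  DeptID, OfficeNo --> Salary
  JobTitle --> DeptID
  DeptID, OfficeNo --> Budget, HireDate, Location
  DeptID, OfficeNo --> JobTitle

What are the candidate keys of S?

{OfficeNo} never appears on the right of any FD, so every key must include it.
Closure of {DeptID, OfficeNo} is {Budget, DeptID, HireDate, JobTitle, Location, OfficeNo, Salary}, the whole schema; {DeptID, OfficeNo} is a candidate key.
Closure of {HireDate, OfficeNo} is {Budget, DeptID, HireDate, JobTitle, Location, OfficeNo, Salary}, the whole schema; {HireDate, OfficeNo} is a candidate key.
Closure of {JobTitle, OfficeNo} is {Budget, DeptID, HireDate, JobTitle, Location, OfficeNo, Salary}, the whole schema; {JobTitle, OfficeNo} is a candidate key.
Closure of {Location, OfficeNo} is {Budget, DeptID, HireDate, JobTitle, Location, OfficeNo, Salary}, the whole schema; {Location, OfficeNo} is a candidate key.
These are minimal and exhaustive — every other superkey contains one of them.

{DeptID, OfficeNo}, {HireDate, OfficeNo}, {JobTitle, OfficeNo}, {Location, OfficeNo}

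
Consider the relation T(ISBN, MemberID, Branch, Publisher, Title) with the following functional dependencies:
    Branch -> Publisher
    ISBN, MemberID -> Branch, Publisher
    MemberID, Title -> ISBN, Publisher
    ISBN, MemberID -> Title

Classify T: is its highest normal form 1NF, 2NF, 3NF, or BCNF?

Candidate keys: {ISBN, MemberID}, {MemberID, Title}. Prime attributes: {ISBN, MemberID, Title}.
For Branch -> Publisher we have {Branch}⁺ = {Branch, Publisher}; {Branch} is not a superkey, so BCNF fails.
Branch -> Publisher determines the non-prime attribute {Publisher} from a non-superkey — 3NF is violated.
No proper subset of a key has a non-prime attribute in its closure, so there is no partial dependency; 2NF holds.

2NF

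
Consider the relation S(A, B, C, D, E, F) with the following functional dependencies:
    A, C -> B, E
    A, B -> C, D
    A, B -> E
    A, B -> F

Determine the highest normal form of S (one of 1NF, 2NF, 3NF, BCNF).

BCNF

Candidate keys: {A, B}, {A, C}. Prime attributes: {A, B, C}.
The left-hand side of every FD is a superkey, so BCNF is satisfied.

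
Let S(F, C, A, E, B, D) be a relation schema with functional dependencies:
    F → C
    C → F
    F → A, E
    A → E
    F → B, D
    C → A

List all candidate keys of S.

{C}, {F}

{C} is a candidate key since {C}⁺ = {A, B, C, D, E, F} covers every attribute.
{F} is a candidate key since {F}⁺ = {A, B, C, D, E, F} covers every attribute.
Any other superkey properly contains one of these, so there are no further candidate keys.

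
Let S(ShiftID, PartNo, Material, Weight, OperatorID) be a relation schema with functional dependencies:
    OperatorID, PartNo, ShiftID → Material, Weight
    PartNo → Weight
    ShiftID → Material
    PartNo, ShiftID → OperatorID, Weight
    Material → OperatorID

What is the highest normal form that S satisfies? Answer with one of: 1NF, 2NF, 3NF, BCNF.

Candidate key: {PartNo, ShiftID}. Prime attributes: {PartNo, ShiftID}.
PartNo → Weight breaks BCNF: {PartNo}⁺ = {PartNo, Weight}, so {PartNo} is not a superkey.
PartNo → Weight has non-prime {Weight} on the right and a non-superkey on the left, so 3NF fails.
{PartNo} is a proper subset of the key {PartNo, ShiftID}, and {PartNo}⁺ contains the non-prime attribute {Weight} — a partial dependency, so 2NF is violated.

1NF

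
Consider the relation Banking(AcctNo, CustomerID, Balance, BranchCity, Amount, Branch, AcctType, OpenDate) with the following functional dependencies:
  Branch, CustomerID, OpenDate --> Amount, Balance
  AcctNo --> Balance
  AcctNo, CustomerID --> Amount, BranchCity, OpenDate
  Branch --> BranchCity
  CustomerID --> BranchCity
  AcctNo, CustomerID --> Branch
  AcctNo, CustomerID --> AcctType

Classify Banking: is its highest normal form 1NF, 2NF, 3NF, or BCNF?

1NF

Candidate key: {AcctNo, CustomerID}. Prime attributes: {AcctNo, CustomerID}.
For Branch, CustomerID, OpenDate --> Amount, Balance we have {Branch, CustomerID, OpenDate}⁺ = {Amount, Balance, Branch, BranchCity, CustomerID, OpenDate}; {Branch, CustomerID, OpenDate} is not a superkey, so BCNF fails.
Because {Amount, Balance} are non-prime and the left side of Branch, CustomerID, OpenDate --> Amount, Balance is not a superkey, the relation is not in 3NF.
Since {AcctNo} ⊂ {AcctNo, CustomerID} and {AcctNo}⁺ ⊇ {Balance} with {Balance} non-prime, there is a partial dependency; 2NF fails.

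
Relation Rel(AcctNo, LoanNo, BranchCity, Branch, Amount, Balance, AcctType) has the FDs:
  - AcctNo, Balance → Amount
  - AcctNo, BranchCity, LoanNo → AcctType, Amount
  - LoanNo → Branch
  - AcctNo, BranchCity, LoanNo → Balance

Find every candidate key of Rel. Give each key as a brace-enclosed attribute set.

{AcctNo, BranchCity, LoanNo}

{AcctNo, BranchCity, LoanNo} never appear on the right of any FD, so every key must include all of them.
{AcctNo, BranchCity, LoanNo}⁺ = {AcctNo, AcctType, Amount, Balance, Branch, BranchCity, LoanNo}, which is every attribute, so {AcctNo, BranchCity, LoanNo} is a candidate key.
Every other attribute set either contains this one or has a smaller closure.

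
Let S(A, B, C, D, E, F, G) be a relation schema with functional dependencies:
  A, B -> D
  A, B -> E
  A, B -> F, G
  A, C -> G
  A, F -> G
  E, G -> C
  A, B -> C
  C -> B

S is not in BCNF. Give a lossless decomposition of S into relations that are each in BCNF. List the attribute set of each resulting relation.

{A, C, D, E, F}; {A, F, G}; {B, C}

Candidate keys of the original relation: {A, B}, {A, C}, {A, E, F}, {A, E, G}.
{A, B, C, D, E, F, G}: {A, F} determines {A, F, G} here but is not a superkey — split on A, F -> G, giving {A, F, G} and {A, B, C, D, E, F}.
{A, F, G} is in BCNF.
{A, B, C, D, E, F}: {C} determines {B, C} here but is not a superkey — split on C -> B, giving {B, C} and {A, C, D, E, F}.
{B, C} is in BCNF.
{A, C, D, E, F} is in BCNF.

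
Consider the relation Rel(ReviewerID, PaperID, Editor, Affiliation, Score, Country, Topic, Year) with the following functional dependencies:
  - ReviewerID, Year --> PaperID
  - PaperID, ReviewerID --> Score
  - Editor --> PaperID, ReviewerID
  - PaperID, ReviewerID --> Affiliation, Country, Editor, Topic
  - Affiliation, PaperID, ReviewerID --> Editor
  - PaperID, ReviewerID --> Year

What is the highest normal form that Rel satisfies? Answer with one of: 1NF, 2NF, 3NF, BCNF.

BCNF

Candidate keys: {Editor}, {PaperID, ReviewerID}, {ReviewerID, Year}. Prime attributes: {Editor, PaperID, ReviewerID, Year}.
Each dependency's left side is a superkey — BCNF holds.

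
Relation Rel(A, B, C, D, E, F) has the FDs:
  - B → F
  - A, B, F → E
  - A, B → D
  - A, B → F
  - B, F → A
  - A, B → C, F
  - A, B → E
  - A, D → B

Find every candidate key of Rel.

{A, D}, {B}

{B}⁺ = {A, B, C, D, E, F} — all of the relation — so {B} is a candidate key.
{A, D}⁺ = {A, B, C, D, E, F} — all of the relation — so {A, D} is a candidate key.
Any other superkey properly contains one of these, so there are no further candidate keys.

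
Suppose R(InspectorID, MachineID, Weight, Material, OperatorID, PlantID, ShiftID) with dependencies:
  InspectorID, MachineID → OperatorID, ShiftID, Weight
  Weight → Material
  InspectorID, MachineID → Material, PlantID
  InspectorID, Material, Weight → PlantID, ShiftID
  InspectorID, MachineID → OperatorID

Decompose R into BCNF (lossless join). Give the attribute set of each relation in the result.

{InspectorID, MachineID, OperatorID, Weight}; {InspectorID, PlantID, ShiftID, Weight}; {Material, Weight}

Candidate key of the original relation: {InspectorID, MachineID}.
Within {InspectorID, MachineID, Material, OperatorID, PlantID, ShiftID, Weight}: {Weight}⁺ ∩ {InspectorID, MachineID, Material, OperatorID, PlantID, ShiftID, Weight} = {Material, Weight}, not the whole set, so Weight → Material violates BCNF; decompose into {Material, Weight} and {InspectorID, MachineID, OperatorID, PlantID, ShiftID, Weight}.
{Material, Weight} is in BCNF.
Within {InspectorID, MachineID, OperatorID, PlantID, ShiftID, Weight}: {InspectorID, Weight}⁺ ∩ {InspectorID, MachineID, OperatorID, PlantID, ShiftID, Weight} = {InspectorID, PlantID, ShiftID, Weight}, not the whole set, so InspectorID, Weight → PlantID, ShiftID violates BCNF; decompose into {InspectorID, PlantID, ShiftID, Weight} and {InspectorID, MachineID, OperatorID, Weight}.
{InspectorID, PlantID, ShiftID, Weight} is in BCNF.
{InspectorID, MachineID, OperatorID, Weight} is in BCNF.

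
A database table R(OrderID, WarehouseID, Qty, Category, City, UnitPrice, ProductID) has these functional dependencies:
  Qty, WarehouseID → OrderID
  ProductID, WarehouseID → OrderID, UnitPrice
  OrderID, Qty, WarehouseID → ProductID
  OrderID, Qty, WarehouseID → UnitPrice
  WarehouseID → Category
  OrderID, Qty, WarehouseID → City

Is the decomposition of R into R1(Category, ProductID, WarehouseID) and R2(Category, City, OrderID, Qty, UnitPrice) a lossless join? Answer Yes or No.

R1 ∩ R2 = {Category}; its closure under F is {Category}.
Neither R1 nor R2 is contained in that closure, so the decomposition is lossy.

No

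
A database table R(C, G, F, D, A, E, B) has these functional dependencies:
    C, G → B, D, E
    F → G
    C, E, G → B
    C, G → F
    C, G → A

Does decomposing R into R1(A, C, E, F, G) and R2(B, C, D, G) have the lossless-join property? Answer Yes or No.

R1 ∩ R2 = {C, G}; its closure under F is {A, B, C, D, E, F, G}.
Since R1 ⊆ {A, B, C, D, E, F, G}, the intersection is a superkey of R1; the decomposition is lossless.

Yes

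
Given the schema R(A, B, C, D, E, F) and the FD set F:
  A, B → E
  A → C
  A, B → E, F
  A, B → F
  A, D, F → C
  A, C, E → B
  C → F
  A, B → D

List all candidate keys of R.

Attributes never on any right-hand side: {A} — every candidate key must contain it.
{A, B}⁺ = {A, B, C, D, E, F} — all of the relation — so {A, B} is a candidate key.
{A, E}⁺ = {A, B, C, D, E, F} — all of the relation — so {A, E} is a candidate key.
These are minimal and exhaustive — every other superkey contains one of them.

{A, B}, {A, E}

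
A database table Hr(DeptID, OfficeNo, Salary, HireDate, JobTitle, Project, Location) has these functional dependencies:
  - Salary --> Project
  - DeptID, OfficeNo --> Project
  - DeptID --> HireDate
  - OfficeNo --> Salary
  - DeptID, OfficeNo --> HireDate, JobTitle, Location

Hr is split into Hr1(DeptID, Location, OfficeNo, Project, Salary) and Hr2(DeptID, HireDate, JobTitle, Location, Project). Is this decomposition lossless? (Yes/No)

Hr1 ∩ Hr2 = {DeptID, Location, Project}; its closure under F is {DeptID, HireDate, Location, Project}.
Neither Hr1 nor Hr2 is contained in that closure, so the decomposition is lossy.

No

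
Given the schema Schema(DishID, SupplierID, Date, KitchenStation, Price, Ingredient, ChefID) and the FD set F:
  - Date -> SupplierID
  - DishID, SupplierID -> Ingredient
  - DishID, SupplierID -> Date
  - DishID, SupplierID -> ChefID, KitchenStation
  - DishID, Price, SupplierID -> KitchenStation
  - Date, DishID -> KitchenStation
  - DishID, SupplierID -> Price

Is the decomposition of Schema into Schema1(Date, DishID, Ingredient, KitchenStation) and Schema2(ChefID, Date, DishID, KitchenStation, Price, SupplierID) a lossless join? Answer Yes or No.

Yes

Common attributes: {Date, DishID, KitchenStation}; their closure is {ChefID, Date, DishID, Ingredient, KitchenStation, Price, SupplierID}.
Schema1 is contained in that closure, so Schema1 ∩ Schema2 -> Schema1 holds and the join is lossless.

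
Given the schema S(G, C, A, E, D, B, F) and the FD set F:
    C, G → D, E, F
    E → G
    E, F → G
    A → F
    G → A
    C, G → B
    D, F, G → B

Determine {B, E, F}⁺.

Start with {B, E, F}.
E → G applies; add {G} → now {B, E, F, G}.
G → A applies; add {A} → now {A, B, E, F, G}.
No further FD applies.

{A, B, E, F, G}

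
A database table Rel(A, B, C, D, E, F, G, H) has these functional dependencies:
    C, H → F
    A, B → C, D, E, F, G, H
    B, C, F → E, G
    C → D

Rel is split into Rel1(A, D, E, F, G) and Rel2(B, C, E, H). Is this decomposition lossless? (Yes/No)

No

Rel1 ∩ Rel2 = {E}; its closure under F is {E}.
Neither Rel1 nor Rel2 is contained in that closure, so the decomposition is lossy.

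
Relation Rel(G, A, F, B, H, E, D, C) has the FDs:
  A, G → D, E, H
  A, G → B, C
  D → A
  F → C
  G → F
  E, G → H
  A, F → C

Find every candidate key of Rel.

{A, G}, {D, G}

{G} never appears on the right of any FD, so every key must include it.
{A, G} is a candidate key since {A, G}⁺ = {A, B, C, D, E, F, G, H} covers every attribute.
{D, G} is a candidate key since {D, G}⁺ = {A, B, C, D, E, F, G, H} covers every attribute.
Any other superkey properly contains one of these, so there are no further candidate keys.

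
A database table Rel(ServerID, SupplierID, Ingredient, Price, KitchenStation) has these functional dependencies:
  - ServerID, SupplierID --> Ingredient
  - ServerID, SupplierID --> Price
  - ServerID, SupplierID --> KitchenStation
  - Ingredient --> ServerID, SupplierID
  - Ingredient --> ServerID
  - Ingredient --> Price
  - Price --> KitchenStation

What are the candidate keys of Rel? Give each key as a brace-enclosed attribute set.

{Ingredient}⁺ = {Ingredient, KitchenStation, Price, ServerID, SupplierID} — all of the relation — so {Ingredient} is a candidate key.
{ServerID, SupplierID}⁺ = {Ingredient, KitchenStation, Price, ServerID, SupplierID} — all of the relation — so {ServerID, SupplierID} is a candidate key.
No proper subset of any of these is a key, and no other minimal superkey exists.

{Ingredient}, {ServerID, SupplierID}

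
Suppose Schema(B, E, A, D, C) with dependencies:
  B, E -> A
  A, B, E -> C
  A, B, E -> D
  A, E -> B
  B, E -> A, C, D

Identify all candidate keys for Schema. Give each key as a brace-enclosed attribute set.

Attributes never on any right-hand side: {E} — every candidate key must contain it.
{A, E} is a candidate key since {A, E}⁺ = {A, B, C, D, E} covers every attribute.
{B, E} is a candidate key since {B, E}⁺ = {A, B, C, D, E} covers every attribute.
These are minimal and exhaustive — every other superkey contains one of them.

{A, E}, {B, E}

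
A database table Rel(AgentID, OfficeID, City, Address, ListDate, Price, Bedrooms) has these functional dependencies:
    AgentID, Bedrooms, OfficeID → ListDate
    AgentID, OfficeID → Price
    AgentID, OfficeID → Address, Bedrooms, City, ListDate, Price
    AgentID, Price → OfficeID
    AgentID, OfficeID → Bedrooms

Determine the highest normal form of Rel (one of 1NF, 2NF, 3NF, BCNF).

Candidate keys: {AgentID, OfficeID}, {AgentID, Price}. Prime attributes: {AgentID, OfficeID, Price}.
Every FD has a superkey on the left, so the relation is in BCNF.

BCNF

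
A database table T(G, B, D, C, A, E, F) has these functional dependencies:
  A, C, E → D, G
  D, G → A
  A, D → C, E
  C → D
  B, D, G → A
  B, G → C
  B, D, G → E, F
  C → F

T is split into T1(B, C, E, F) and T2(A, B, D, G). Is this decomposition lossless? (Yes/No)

T1 ∩ T2 = {B}; its closure under F is {B}.
T1 ⊄ {B} and T2 ⊄ {B}, so the split is lossy.

No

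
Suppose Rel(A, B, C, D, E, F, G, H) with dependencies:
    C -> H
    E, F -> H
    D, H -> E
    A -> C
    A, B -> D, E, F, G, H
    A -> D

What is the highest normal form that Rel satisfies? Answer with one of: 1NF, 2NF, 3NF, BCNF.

1NF

Candidate key: {A, B}. Prime attributes: {A, B}.
For C -> H we have {C}⁺ = {C, H}; {C} is not a superkey, so BCNF fails.
C -> H has non-prime {H} on the right and a non-superkey on the left, so 3NF fails.
Since {A} ⊂ {A, B} and {A}⁺ ⊇ {C, D, E, H} with {C, D, E, H} non-prime, there is a partial dependency; 2NF fails.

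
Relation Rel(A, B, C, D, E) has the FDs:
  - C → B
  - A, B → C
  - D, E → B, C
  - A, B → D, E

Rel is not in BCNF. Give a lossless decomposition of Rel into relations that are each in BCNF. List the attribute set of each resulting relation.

{A, D, E}; {B, C}; {C, D, E}

Candidate keys of the original relation: {A, B}, {A, C}, {A, D, E}.
{A, B, C, D, E}: {C} determines {B, C} here but is not a superkey — split on C → B, giving {B, C} and {A, C, D, E}.
{B, C} is in BCNF.
{A, C, D, E}: {D, E} determines {C, D, E} here but is not a superkey — split on D, E → C, giving {C, D, E} and {A, D, E}.
{C, D, E} is in BCNF.
{A, D, E} is in BCNF.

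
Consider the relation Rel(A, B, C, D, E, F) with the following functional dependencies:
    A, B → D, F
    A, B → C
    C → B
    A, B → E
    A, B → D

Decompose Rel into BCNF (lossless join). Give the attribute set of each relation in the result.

{A, C, D, E, F}; {B, C}

Candidate keys of the original relation: {A, B}, {A, C}.
Within {A, B, C, D, E, F}: {C}⁺ ∩ {A, B, C, D, E, F} = {B, C}, not the whole set, so C → B violates BCNF; decompose into {B, C} and {A, C, D, E, F}.
{B, C}: every determinant is a superkey — BCNF.
{A, C, D, E, F}: every determinant is a superkey — BCNF.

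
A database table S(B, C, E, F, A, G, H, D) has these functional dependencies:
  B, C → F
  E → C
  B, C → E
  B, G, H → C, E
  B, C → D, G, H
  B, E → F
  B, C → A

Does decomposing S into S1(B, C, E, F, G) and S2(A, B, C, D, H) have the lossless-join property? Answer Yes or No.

The shared attributes are {B, C} and {B, C}⁺ = {A, B, C, D, E, F, G, H}.
S1 is contained in that closure, so S1 ∩ S2 → S1 holds and the join is lossless.

Yes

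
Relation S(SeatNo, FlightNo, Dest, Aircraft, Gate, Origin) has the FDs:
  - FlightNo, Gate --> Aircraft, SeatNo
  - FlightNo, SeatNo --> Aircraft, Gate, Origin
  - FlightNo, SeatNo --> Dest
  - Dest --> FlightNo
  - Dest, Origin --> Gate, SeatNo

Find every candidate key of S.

{Dest, Gate}⁺ = {Aircraft, Dest, FlightNo, Gate, Origin, SeatNo}, which is every attribute, so {Dest, Gate} is a candidate key.
{Dest, Origin}⁺ = {Aircraft, Dest, FlightNo, Gate, Origin, SeatNo}, which is every attribute, so {Dest, Origin} is a candidate key.
{Dest, SeatNo}⁺ = {Aircraft, Dest, FlightNo, Gate, Origin, SeatNo}, which is every attribute, so {Dest, SeatNo} is a candidate key.
{FlightNo, Gate}⁺ = {Aircraft, Dest, FlightNo, Gate, Origin, SeatNo}, which is every attribute, so {FlightNo, Gate} is a candidate key.
{FlightNo, SeatNo}⁺ = {Aircraft, Dest, FlightNo, Gate, Origin, SeatNo}, which is every attribute, so {FlightNo, SeatNo} is a candidate key.
No proper subset of any of these is a key, and no other minimal superkey exists.

{Dest, Gate}, {Dest, Origin}, {Dest, SeatNo}, {FlightNo, Gate}, {FlightNo, SeatNo}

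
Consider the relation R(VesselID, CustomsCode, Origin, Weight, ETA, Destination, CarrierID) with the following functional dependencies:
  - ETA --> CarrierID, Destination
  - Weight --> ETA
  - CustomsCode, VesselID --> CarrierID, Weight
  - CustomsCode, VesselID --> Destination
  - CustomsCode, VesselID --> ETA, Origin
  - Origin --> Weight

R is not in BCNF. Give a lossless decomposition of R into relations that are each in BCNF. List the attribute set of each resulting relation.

Candidate key of the original relation: {CustomsCode, VesselID}.
Within {CarrierID, CustomsCode, Destination, ETA, Origin, VesselID, Weight}: {ETA}⁺ ∩ {CarrierID, CustomsCode, Destination, ETA, Origin, VesselID, Weight} = {CarrierID, Destination, ETA}, not the whole set, so ETA --> CarrierID, Destination violates BCNF; decompose into {CarrierID, Destination, ETA} and {CustomsCode, ETA, Origin, VesselID, Weight}.
{CarrierID, Destination, ETA} has no BCNF violation.
Within {CustomsCode, ETA, Origin, VesselID, Weight}: {Weight}⁺ ∩ {CustomsCode, ETA, Origin, VesselID, Weight} = {ETA, Weight}, not the whole set, so Weight --> ETA violates BCNF; decompose into {ETA, Weight} and {CustomsCode, Origin, VesselID, Weight}.
{ETA, Weight} has no BCNF violation.
Within {CustomsCode, Origin, VesselID, Weight}: {Origin}⁺ ∩ {CustomsCode, Origin, VesselID, Weight} = {Origin, Weight}, not the whole set, so Origin --> Weight violates BCNF; decompose into {Origin, Weight} and {CustomsCode, Origin, VesselID}.
{Origin, Weight} has no BCNF violation.
{CustomsCode, Origin, VesselID} has no BCNF violation.

{CarrierID, Destination, ETA}; {CustomsCode, Origin, VesselID}; {ETA, Weight}; {Origin, Weight}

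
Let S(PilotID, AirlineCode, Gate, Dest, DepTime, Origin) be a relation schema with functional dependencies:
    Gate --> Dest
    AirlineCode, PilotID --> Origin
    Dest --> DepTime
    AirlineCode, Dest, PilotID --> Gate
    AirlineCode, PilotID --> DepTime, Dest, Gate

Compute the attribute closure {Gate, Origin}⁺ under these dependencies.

{DepTime, Dest, Gate, Origin}

Start with {Gate, Origin}.
Gate --> Dest applies; add {Dest} → now {Dest, Gate, Origin}.
Dest --> DepTime applies; add {DepTime} → now {DepTime, Dest, Gate, Origin}.
No further FD applies.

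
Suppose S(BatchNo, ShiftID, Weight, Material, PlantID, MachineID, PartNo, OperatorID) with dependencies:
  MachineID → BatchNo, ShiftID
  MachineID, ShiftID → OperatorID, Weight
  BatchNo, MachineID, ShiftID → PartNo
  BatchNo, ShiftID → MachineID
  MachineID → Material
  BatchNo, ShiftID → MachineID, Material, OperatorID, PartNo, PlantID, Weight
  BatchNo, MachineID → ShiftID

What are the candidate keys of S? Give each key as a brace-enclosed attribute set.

{MachineID}⁺ = {BatchNo, MachineID, Material, OperatorID, PartNo, PlantID, ShiftID, Weight} — all of the relation — so {MachineID} is a candidate key.
{BatchNo, ShiftID}⁺ = {BatchNo, MachineID, Material, OperatorID, PartNo, PlantID, ShiftID, Weight} — all of the relation — so {BatchNo, ShiftID} is a candidate key.
Any other superkey properly contains one of these, so there are no further candidate keys.

{BatchNo, ShiftID}, {MachineID}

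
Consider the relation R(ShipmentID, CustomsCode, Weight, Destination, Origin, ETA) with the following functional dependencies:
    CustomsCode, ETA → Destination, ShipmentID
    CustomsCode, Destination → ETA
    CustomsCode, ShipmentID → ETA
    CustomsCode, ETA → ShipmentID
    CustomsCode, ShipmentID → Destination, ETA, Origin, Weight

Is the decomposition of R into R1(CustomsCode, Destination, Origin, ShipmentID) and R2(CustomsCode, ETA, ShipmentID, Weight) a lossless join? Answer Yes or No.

Common attributes: {CustomsCode, ShipmentID}; their closure is {CustomsCode, Destination, ETA, Origin, ShipmentID, Weight}.
R1 is contained in that closure, so R1 ∩ R2 → R1 holds and the join is lossless.

Yes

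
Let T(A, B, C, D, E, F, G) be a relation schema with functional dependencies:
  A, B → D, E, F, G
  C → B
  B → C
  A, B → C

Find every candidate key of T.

{A, B}, {A, C}

No FD produces {A}, so it must be in every candidate key.
{A, B}⁺ = {A, B, C, D, E, F, G}, which is every attribute, so {A, B} is a candidate key.
{A, C}⁺ = {A, B, C, D, E, F, G}, which is every attribute, so {A, C} is a candidate key.
No proper subset of any of these is a key, and no other minimal superkey exists.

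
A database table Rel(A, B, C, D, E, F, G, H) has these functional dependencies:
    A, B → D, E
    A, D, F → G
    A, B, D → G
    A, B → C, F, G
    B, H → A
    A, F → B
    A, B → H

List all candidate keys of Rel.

{A, B}, {A, F}, {B, H}

Closure of {A, B} is {A, B, C, D, E, F, G, H}, the whole schema; {A, B} is a candidate key.
Closure of {A, F} is {A, B, C, D, E, F, G, H}, the whole schema; {A, F} is a candidate key.
Closure of {B, H} is {A, B, C, D, E, F, G, H}, the whole schema; {B, H} is a candidate key.
These are minimal and exhaustive — every other superkey contains one of them.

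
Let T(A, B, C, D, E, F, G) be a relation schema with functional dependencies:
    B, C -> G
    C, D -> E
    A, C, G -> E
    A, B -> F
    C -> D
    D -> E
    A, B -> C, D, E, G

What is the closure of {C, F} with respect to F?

{C, D, E, F}

Start with {C, F}.
C -> D applies; add {D} → now {C, D, F}.
D -> E applies; add {E} → now {C, D, E, F}.
No further FD applies.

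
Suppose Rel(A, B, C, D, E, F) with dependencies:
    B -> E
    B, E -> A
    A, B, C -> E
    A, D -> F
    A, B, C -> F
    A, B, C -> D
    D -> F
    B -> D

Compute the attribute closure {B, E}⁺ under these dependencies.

Start with {B, E}.
B, E -> A applies; add {A} → now {A, B, E}.
B -> D applies; add {D} → now {A, B, D, E}.
A, D -> F applies; add {F} → now {A, B, D, E, F}.
No further FD applies.

{A, B, D, E, F}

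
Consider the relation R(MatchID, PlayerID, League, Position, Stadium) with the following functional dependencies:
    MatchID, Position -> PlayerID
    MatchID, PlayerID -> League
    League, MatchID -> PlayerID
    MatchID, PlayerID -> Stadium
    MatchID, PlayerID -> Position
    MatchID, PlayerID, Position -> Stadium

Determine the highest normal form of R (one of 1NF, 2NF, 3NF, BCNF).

Candidate keys: {League, MatchID}, {MatchID, PlayerID}, {MatchID, Position}. Prime attributes: {League, MatchID, PlayerID, Position}.
The left-hand side of every FD is a superkey, so BCNF is satisfied.

BCNF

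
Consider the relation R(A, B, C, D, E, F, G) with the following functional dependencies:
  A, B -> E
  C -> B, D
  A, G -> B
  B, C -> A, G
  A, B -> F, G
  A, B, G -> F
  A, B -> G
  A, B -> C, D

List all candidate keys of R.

{C} is a candidate key since {C}⁺ = {A, B, C, D, E, F, G} covers every attribute.
{A, B} is a candidate key since {A, B}⁺ = {A, B, C, D, E, F, G} covers every attribute.
{A, G} is a candidate key since {A, G}⁺ = {A, B, C, D, E, F, G} covers every attribute.
No proper subset of any of these is a key, and no other minimal superkey exists.

{A, B}, {A, G}, {C}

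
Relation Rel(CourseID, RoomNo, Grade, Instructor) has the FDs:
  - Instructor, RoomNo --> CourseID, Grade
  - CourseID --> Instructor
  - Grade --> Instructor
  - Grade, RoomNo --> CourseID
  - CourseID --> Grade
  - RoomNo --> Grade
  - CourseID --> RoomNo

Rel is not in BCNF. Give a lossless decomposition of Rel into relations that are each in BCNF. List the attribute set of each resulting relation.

{CourseID, Grade, RoomNo}; {Grade, Instructor}

Candidate keys of the original relation: {CourseID}, {RoomNo}.
In {CourseID, Grade, Instructor, RoomNo}, {Grade} is not a superkey ({Grade}⁺ restricted to this set is {Grade, Instructor}), so split on Grade --> Instructor into {Grade, Instructor} and {CourseID, Grade, RoomNo}.
{Grade, Instructor} has no BCNF violation.
{CourseID, Grade, RoomNo} has no BCNF violation.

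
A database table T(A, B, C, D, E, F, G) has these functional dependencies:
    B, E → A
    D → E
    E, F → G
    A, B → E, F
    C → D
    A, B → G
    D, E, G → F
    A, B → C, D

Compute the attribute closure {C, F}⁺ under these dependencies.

Start with {C, F}.
C → D applies; add {D} → now {C, D, F}.
D → E applies; add {E} → now {C, D, E, F}.
E, F → G applies; add {G} → now {C, D, E, F, G}.
No further FD applies.

{C, D, E, F, G}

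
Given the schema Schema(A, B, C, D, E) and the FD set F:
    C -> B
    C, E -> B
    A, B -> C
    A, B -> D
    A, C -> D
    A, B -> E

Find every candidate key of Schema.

Attributes never on any right-hand side: {A} — every candidate key must contain it.
{A, B} is a candidate key since {A, B}⁺ = {A, B, C, D, E} covers every attribute.
{A, C} is a candidate key since {A, C}⁺ = {A, B, C, D, E} covers every attribute.
No proper subset of any of these is a key, and no other minimal superkey exists.

{A, B}, {A, C}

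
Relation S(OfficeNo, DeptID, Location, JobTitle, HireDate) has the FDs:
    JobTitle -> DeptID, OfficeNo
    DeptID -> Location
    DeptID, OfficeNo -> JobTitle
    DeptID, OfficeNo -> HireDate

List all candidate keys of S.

{DeptID, OfficeNo}, {JobTitle}

{JobTitle} is a candidate key since {JobTitle}⁺ = {DeptID, HireDate, JobTitle, Location, OfficeNo} covers every attribute.
{DeptID, OfficeNo} is a candidate key since {DeptID, OfficeNo}⁺ = {DeptID, HireDate, JobTitle, Location, OfficeNo} covers every attribute.
No proper subset of any of these is a key, and no other minimal superkey exists.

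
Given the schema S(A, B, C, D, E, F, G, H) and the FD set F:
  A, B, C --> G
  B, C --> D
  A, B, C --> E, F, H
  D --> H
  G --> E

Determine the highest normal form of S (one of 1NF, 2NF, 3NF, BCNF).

Candidate key: {A, B, C}. Prime attributes: {A, B, C}.
B, C --> D: {B, C}⁺ = {B, C, D, H}, which is not all of the attributes, so the left side is not a superkey — BCNF is violated.
B, C --> D determines the non-prime attribute {D} from a non-superkey — 3NF is violated.
{B, C} is a proper subset of the key {A, B, C}, and {B, C}⁺ contains the non-prime attributes {D, H} — a partial dependency, so 2NF is violated.

1NF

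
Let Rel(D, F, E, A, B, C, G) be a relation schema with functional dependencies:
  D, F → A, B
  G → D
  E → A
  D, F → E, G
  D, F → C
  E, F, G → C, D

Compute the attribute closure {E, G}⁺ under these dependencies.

{A, D, E, G}

Start with {E, G}.
G → D applies; add {D} → now {D, E, G}.
E → A applies; add {A} → now {A, D, E, G}.
No further FD applies.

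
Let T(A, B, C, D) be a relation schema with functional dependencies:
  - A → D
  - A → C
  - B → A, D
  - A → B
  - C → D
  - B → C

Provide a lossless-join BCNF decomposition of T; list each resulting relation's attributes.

Candidate keys of the original relation: {A}, {B}.
In {A, B, C, D}, {C} is not a superkey ({C}⁺ restricted to this set is {C, D}), so split on C → D into {C, D} and {A, B, C}.
{C, D} has no BCNF violation.
{A, B, C} has no BCNF violation.

{A, B, C}; {C, D}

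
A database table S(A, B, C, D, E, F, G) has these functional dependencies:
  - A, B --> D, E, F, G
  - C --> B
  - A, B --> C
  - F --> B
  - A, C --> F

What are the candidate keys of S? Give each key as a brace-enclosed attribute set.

{A, B}, {A, C}, {A, F}

Attributes never on any right-hand side: {A} — every candidate key must contain it.
{A, B}⁺ = {A, B, C, D, E, F, G} — all of the relation — so {A, B} is a candidate key.
{A, C}⁺ = {A, B, C, D, E, F, G} — all of the relation — so {A, C} is a candidate key.
{A, F}⁺ = {A, B, C, D, E, F, G} — all of the relation — so {A, F} is a candidate key.
Any other superkey properly contains one of these, so there are no further candidate keys.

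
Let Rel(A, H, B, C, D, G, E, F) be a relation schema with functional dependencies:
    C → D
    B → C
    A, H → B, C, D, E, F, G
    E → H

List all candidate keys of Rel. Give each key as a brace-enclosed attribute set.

{A, E}, {A, H}

{A} never appears on the right of any FD, so every key must include it.
Closure of {A, E} is {A, B, C, D, E, F, G, H}, the whole schema; {A, E} is a candidate key.
Closure of {A, H} is {A, B, C, D, E, F, G, H}, the whole schema; {A, H} is a candidate key.
These are minimal and exhaustive — every other superkey contains one of them.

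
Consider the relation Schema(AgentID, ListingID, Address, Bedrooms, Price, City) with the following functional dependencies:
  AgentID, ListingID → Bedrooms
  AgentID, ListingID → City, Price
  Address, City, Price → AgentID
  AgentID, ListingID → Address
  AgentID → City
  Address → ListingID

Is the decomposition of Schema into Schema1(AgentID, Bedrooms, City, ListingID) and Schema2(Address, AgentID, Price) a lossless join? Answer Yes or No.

The shared attributes are {AgentID} and {AgentID}⁺ = {AgentID, City}.
The closure covers neither Schema1 nor Schema2 entirely; the join is not lossless.

No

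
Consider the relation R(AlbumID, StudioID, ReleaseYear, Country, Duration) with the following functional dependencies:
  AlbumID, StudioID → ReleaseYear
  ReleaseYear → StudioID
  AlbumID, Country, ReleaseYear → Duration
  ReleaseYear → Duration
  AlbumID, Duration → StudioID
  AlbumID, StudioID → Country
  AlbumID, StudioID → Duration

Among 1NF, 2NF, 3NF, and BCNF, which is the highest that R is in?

Candidate keys: {AlbumID, Duration}, {AlbumID, ReleaseYear}, {AlbumID, StudioID}. Prime attributes: {AlbumID, Duration, ReleaseYear, StudioID}.
For ReleaseYear → StudioID we have {ReleaseYear}⁺ = {Duration, ReleaseYear, StudioID}; {ReleaseYear} is not a superkey, so BCNF fails.
Its right-hand attributes {StudioID} are all prime, as are those of every other non-superkey FD — the relation is in 3NF.

3NF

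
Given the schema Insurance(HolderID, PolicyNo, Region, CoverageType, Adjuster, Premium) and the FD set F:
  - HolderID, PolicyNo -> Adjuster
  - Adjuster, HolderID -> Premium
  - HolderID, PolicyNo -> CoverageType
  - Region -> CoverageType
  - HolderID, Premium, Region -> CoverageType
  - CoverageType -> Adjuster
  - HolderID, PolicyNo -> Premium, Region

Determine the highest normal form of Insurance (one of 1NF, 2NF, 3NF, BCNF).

2NF

Candidate key: {HolderID, PolicyNo}. Prime attributes: {HolderID, PolicyNo}.
Adjuster, HolderID -> Premium: {Adjuster, HolderID}⁺ = {Adjuster, HolderID, Premium}, which is not all of the attributes, so the left side is not a superkey — BCNF is violated.
Because {Premium} is non-prime and the left side of Adjuster, HolderID -> Premium is not a superkey, the relation is not in 3NF.
No non-prime attribute depends on a proper subset of any candidate key, so 2NF holds.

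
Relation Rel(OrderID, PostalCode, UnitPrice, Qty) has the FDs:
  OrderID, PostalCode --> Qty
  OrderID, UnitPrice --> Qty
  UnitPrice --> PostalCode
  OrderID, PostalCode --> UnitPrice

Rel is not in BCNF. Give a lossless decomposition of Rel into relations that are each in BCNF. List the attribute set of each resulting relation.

Candidate keys of the original relation: {OrderID, PostalCode}, {OrderID, UnitPrice}.
{OrderID, PostalCode, Qty, UnitPrice}: {UnitPrice} determines {PostalCode, UnitPrice} here but is not a superkey — split on UnitPrice --> PostalCode, giving {PostalCode, UnitPrice} and {OrderID, Qty, UnitPrice}.
{PostalCode, UnitPrice} is in BCNF.
{OrderID, Qty, UnitPrice} is in BCNF.

{OrderID, Qty, UnitPrice}; {PostalCode, UnitPrice}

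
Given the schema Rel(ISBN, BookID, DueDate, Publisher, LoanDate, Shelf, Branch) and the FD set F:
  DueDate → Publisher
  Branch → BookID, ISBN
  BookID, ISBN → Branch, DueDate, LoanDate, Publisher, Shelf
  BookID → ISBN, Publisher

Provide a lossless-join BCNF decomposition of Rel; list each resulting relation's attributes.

Candidate keys of the original relation: {BookID}, {Branch}.
Within {BookID, Branch, DueDate, ISBN, LoanDate, Publisher, Shelf}: {DueDate}⁺ ∩ {BookID, Branch, DueDate, ISBN, LoanDate, Publisher, Shelf} = {DueDate, Publisher}, not the whole set, so DueDate → Publisher violates BCNF; decompose into {DueDate, Publisher} and {BookID, Branch, DueDate, ISBN, LoanDate, Shelf}.
{DueDate, Publisher}: every determinant is a superkey — BCNF.
{BookID, Branch, DueDate, ISBN, LoanDate, Shelf}: every determinant is a superkey — BCNF.

{BookID, Branch, DueDate, ISBN, LoanDate, Shelf}; {DueDate, Publisher}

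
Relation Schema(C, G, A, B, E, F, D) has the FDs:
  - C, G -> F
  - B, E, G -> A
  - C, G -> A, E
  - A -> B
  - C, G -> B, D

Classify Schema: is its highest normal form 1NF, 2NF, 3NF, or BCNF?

Candidate key: {C, G}. Prime attributes: {C, G}.
B, E, G -> A breaks BCNF: {B, E, G}⁺ = {A, B, E, G}, so {B, E, G} is not a superkey.
B, E, G -> A determines the non-prime attribute {A} from a non-superkey — 3NF is violated.
No non-prime attribute depends on a proper subset of any candidate key, so 2NF holds.

2NF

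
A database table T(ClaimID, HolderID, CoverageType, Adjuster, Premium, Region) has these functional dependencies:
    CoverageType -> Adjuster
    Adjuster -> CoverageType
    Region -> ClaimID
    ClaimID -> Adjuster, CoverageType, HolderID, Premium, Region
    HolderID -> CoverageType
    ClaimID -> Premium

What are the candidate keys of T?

{ClaimID}⁺ = {Adjuster, ClaimID, CoverageType, HolderID, Premium, Region} — all of the relation — so {ClaimID} is a candidate key.
{Region}⁺ = {Adjuster, ClaimID, CoverageType, HolderID, Premium, Region} — all of the relation — so {Region} is a candidate key.
These are minimal and exhaustive — every other superkey contains one of them.

{ClaimID}, {Region}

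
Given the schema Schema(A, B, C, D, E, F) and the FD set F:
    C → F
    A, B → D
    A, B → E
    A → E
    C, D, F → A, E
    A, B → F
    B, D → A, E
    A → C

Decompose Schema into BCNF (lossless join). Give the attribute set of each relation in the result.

Candidate keys of the original relation: {A, B}, {B, D}.
In {A, B, C, D, E, F}, {C} is not a superkey ({C}⁺ restricted to this set is {C, F}), so split on C → F into {C, F} and {A, B, C, D, E}.
{C, F}: every determinant is a superkey — BCNF.
In {A, B, C, D, E}, {A} is not a superkey ({A}⁺ restricted to this set is {A, C, E}), so split on A → C, E into {A, C, E} and {A, B, D}.
{A, C, E}: every determinant is a superkey — BCNF.
{A, B, D}: every determinant is a superkey — BCNF.

{A, B, D}; {A, C, E}; {C, F}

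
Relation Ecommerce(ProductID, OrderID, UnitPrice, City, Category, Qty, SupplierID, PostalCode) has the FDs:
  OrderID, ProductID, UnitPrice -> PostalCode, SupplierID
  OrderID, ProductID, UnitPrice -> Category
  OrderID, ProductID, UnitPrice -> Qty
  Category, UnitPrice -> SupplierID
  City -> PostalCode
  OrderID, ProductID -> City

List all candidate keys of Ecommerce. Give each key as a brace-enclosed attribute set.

No FD produces {OrderID, ProductID, UnitPrice}, so they must be in every candidate key.
Closure of {OrderID, ProductID, UnitPrice} is {Category, City, OrderID, PostalCode, ProductID, Qty, SupplierID, UnitPrice}, the whole schema; {OrderID, ProductID, UnitPrice} is a candidate key.
Every other attribute set either contains this one or has a smaller closure.

{OrderID, ProductID, UnitPrice}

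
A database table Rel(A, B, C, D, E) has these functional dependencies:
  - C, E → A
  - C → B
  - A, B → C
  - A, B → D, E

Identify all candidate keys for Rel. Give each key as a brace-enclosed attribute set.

{A, B}⁺ = {A, B, C, D, E}, which is every attribute, so {A, B} is a candidate key.
{A, C}⁺ = {A, B, C, D, E}, which is every attribute, so {A, C} is a candidate key.
{C, E}⁺ = {A, B, C, D, E}, which is every attribute, so {C, E} is a candidate key.
Any other superkey properly contains one of these, so there are no further candidate keys.

{A, B}, {A, C}, {C, E}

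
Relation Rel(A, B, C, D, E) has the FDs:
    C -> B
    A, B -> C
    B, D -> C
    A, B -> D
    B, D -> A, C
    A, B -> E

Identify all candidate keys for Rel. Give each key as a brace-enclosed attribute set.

Closure of {A, B} is {A, B, C, D, E}, the whole schema; {A, B} is a candidate key.
Closure of {A, C} is {A, B, C, D, E}, the whole schema; {A, C} is a candidate key.
Closure of {B, D} is {A, B, C, D, E}, the whole schema; {B, D} is a candidate key.
Closure of {C, D} is {A, B, C, D, E}, the whole schema; {C, D} is a candidate key.
Any other superkey properly contains one of these, so there are no further candidate keys.

{A, B}, {A, C}, {B, D}, {C, D}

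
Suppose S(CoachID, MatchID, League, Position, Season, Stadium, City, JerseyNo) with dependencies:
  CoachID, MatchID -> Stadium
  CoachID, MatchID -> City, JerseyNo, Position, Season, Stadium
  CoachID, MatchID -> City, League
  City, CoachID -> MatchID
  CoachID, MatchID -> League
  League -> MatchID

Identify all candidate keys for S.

{City, CoachID}, {CoachID, League}, {CoachID, MatchID}

{CoachID} never appears on the right of any FD, so every key must include it.
Closure of {City, CoachID} is {City, CoachID, JerseyNo, League, MatchID, Position, Season, Stadium}, the whole schema; {City, CoachID} is a candidate key.
Closure of {CoachID, League} is {City, CoachID, JerseyNo, League, MatchID, Position, Season, Stadium}, the whole schema; {CoachID, League} is a candidate key.
Closure of {CoachID, MatchID} is {City, CoachID, JerseyNo, League, MatchID, Position, Season, Stadium}, the whole schema; {CoachID, MatchID} is a candidate key.
No proper subset of any of these is a key, and no other minimal superkey exists.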